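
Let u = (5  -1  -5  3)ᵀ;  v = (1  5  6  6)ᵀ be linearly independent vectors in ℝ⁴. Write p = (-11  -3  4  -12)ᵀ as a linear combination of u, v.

Since u, v are independent, the coefficients expressing p are uniquely determined by a linear system.
The system has the unique solution (α₁, α₂) = (-2, -1).

p = -2u - v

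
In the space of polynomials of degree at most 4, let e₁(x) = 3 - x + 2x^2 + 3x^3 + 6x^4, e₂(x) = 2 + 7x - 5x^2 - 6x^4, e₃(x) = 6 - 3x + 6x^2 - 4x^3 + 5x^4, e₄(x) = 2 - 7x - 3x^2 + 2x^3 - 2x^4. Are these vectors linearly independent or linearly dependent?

Write each element as a coordinate vector in ℝ⁵ using {1, x, …, x^4}.
Row-reduce the matrix whose columns are e₁, e₂, e₃, e₄.
The reduction yields 4 nonzero rows, so the rank is 4.
Since rank = 4 (the number of vectors), the set is linearly independent.

linearly independent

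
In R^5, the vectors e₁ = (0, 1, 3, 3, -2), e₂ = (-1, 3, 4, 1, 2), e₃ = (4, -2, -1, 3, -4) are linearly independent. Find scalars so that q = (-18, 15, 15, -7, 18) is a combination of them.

q = e₁ + 2e₂ - 4e₃

Solve the system with e₁, e₂, e₃ as columns and q as the right-hand side.
Back-substitution yields (a₁, a₂, a₃) = (1, 2, -4).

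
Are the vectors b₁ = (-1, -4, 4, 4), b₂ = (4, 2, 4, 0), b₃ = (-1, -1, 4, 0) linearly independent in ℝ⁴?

linearly independent

Place the vectors as rows of a 3×4 matrix and reduce to echelon form.
The reduction yields 3 nonzero rows, so the rank is 3.
Since rank = 3 (the number of vectors), the set is linearly independent.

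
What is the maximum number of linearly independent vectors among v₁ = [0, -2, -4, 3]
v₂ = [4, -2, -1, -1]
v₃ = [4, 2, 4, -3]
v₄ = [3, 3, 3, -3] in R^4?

4

Put the 4×4 matrix [v₁|v₂|v₃|v₄] into echelon form.
There are 4 pivot columns, so rank = 4.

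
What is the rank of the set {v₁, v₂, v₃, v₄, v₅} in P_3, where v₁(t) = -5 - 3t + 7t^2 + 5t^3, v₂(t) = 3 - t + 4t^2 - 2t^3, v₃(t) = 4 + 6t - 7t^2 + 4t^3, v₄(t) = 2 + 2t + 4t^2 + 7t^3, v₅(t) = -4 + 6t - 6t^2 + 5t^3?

4

Pass to coordinate vectors with respect to the basis {1, t, …, t^3}.
Row-reduce the 5×4 matrix with these as rows.
There are 4 pivot columns, so rank = 4.
(With 5 elements in a 4-dimensional space the rank is at most 4.)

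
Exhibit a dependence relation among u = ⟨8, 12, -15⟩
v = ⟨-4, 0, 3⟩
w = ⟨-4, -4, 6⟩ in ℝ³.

u - v + 3w = 0

Solve the homogeneous system with u, v, w as columns by row-reducing the coefficient matrix.
The free variable yields coefficients (1, -1, 3) (any nonzero multiple also works).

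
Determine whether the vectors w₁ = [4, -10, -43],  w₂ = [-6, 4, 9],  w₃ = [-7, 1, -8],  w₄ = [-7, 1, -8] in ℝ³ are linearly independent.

linearly dependent

There are 4 vectors in a 3-dimensional space, so they cannot be linearly independent.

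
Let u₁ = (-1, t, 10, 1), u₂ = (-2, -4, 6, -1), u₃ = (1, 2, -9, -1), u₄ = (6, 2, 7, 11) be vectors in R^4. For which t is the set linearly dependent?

t = -4/7

The vectors are dependent exactly when the determinant of the matrix with rows u₁, u₂, u₃, u₄ vanishes.
Expanding, det = -21*t - 12.
Solving -21*t - 12 = 0 yields t = -4/7.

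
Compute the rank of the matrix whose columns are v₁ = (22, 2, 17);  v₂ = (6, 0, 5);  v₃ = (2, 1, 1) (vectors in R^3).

2

Put the 3×3 matrix [v₁|v₂|v₃] into echelon form.
There are 2 pivot columns, so rank = 2.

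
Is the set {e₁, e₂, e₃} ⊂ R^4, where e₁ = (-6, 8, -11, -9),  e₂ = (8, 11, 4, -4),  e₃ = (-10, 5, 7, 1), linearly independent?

linearly independent

Row-reduce the matrix whose columns are e₁, e₂, e₃.
The reduction yields 3 nonzero rows, so the rank is 3.
Since rank = 3 (the number of vectors), the set is linearly independent.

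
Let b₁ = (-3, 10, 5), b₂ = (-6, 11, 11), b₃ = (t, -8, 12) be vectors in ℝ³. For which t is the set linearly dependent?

Place the vectors as rows of a 3×3 matrix; dependence ⇔ determinant zero.
Expanding, det = 55*t + 300.
Setting this to zero gives t = -60/11.

t = -60/11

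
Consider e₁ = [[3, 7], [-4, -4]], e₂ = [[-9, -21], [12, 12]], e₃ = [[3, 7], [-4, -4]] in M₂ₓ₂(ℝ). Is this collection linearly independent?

Take coordinates with respect to the standard basis {E₁₁, E₁₂, E₂₁, E₂₂}.
One vector is a scalar multiple of another, so the set is dependent.

linearly dependent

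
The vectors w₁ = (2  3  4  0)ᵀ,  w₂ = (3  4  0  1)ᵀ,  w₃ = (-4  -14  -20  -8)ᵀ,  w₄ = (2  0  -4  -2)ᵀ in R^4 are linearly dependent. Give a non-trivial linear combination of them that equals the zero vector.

2w₁ + 2w₂ + w₃ - 3w₄ = 0

Write the vectors as columns of a matrix and find a nonzero vector in its null space.
The free variable yields coefficients (2, 2, 1, -3) (any nonzero multiple also works).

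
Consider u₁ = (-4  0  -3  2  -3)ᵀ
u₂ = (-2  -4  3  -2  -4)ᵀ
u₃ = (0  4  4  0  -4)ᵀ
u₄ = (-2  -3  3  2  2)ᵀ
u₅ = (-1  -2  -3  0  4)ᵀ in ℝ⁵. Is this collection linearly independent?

linearly independent

The matrix [u₁|u₂|u₃|u₄|u₅] has determinant 1768.
A nonzero determinant means the columns are linearly independent.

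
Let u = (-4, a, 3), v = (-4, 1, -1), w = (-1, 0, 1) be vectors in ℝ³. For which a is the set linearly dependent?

a = 1/5

The set is linearly dependent precisely when det[u; v; w] = 0.
The determinant works out to 5*a - 1.
Solving 5*a - 1 = 0 yields a = 1/5.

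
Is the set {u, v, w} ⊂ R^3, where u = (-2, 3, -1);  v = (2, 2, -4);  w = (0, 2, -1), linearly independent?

Place the vectors as rows of a 3×3 matrix and reduce to echelon form.
The reduction yields 3 nonzero rows, so the rank is 3.
Since rank = 3 (the number of vectors), the set is linearly independent.

linearly independent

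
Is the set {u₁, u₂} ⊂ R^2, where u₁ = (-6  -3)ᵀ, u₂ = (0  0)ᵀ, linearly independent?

linearly dependent

One of the vectors is the zero vector, so the set is linearly dependent.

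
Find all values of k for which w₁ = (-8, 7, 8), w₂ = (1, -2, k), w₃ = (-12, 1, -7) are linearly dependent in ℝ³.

k = -13/4

Dependence holds iff the 3×3 matrix [w₁ w₂ w₃] is singular.
The determinant works out to -76*k - 247.
Solving -76*k - 247 = 0 yields k = -13/4.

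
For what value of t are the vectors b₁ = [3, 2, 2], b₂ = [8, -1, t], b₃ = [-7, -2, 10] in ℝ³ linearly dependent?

t = -59/2

The vectors are dependent exactly when the determinant of the matrix with rows b₁, b₂, b₃ vanishes.
Expanding, det = -8*t - 236.
Solving -8*t - 236 = 0 yields t = -59/2.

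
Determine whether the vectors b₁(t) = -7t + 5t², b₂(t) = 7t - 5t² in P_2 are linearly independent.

Take coordinates with respect to the standard basis {1, t, t²}.
Row-reduce the matrix whose columns are b₁, b₂.
The reduction yields 1 nonzero row, so the rank is 1.
Since rank 1 < 2, the set is linearly dependent.

linearly dependent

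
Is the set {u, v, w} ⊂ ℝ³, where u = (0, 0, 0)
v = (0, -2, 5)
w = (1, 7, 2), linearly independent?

linearly dependent

One of the vectors is the zero vector, so the set is linearly dependent.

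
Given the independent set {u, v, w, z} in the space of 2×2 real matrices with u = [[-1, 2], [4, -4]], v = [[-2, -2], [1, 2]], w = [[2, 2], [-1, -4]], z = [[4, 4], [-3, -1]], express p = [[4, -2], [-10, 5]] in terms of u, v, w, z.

p = -2u + 3v + 2w + z

Identify each element with its coordinate vector in ℝ⁴ via {E₁₁, E₁₂, E₂₁, E₂₂}.
Write p = α₁u + … + α₄z and equate components.
Row-reducing the augmented matrix gives the unique coefficients (α₁, …, α₄) = (-2, 3, 2, 1).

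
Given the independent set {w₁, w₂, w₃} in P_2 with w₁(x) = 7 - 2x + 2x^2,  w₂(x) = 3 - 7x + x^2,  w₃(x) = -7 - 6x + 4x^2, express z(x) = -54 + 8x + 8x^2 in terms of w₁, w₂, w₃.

Take coordinate vectors relative to {1, x, x^2}.
Write z = α₁w₁ + … + α₃w₃ and equate components.
Row-reducing the augmented matrix gives the unique coefficients (α₁, α₂, α₃) = (-2, -4, 4).

z = -2w₁ - 4w₂ + 4w₃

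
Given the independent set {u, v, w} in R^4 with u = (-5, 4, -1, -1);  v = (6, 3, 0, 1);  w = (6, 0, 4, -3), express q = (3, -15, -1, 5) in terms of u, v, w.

Set up the augmented matrix [u | v | w | q] and row-reduce.
Back-substitution yields (a₁, a₂, a₃) = (-3, -1, -1).

q = -3u - v - w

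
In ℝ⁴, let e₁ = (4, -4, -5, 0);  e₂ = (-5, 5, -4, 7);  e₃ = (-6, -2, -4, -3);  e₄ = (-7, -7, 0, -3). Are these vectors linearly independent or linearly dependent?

linearly independent

Place the vectors as rows of a 4×4 matrix and reduce to echelon form.
The reduction yields 4 nonzero rows, so the rank is 4.
Since rank = 4 (the number of vectors), the set is linearly independent.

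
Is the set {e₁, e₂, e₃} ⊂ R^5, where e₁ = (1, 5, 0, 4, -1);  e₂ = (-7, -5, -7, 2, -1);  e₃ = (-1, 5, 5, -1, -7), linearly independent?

linearly independent

Row-reduce the matrix whose columns are e₁, e₂, e₃.
The reduction yields 3 nonzero rows, so the rank is 3.
Since rank = 3 (the number of vectors), the set is linearly independent.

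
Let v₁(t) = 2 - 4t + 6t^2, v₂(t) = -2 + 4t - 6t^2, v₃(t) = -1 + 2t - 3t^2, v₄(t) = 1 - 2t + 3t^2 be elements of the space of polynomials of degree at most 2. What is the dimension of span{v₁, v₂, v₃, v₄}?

Use coordinates relative to {1, t, t^2}.
Form the matrix with v₁, v₂, v₃, v₄ as columns and reduce.
Exactly 1 pivot survives; hence the rank is 1.
(With 4 elements in a 3-dimensional space the rank is at most 3.)

1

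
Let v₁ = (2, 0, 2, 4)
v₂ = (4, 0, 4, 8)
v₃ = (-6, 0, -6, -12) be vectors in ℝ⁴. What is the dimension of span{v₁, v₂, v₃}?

1

Apply Gaussian elimination to the matrix whose rows are v₁, v₂, v₃.
There is 1 pivot column, so rank = 1.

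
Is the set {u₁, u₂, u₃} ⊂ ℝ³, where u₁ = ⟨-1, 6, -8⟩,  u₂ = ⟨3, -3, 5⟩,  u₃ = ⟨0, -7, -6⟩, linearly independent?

linearly independent

Place the vectors as rows of a 3×3 matrix and reduce to echelon form.
The reduction yields 3 nonzero rows, so the rank is 3.
Since rank = 3 (the number of vectors), the set is linearly independent.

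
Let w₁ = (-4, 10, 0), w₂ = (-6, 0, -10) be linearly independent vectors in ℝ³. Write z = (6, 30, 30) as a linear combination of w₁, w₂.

z = 3w₁ - 3w₂

Since w₁, w₂ are independent, the coefficients expressing z are uniquely determined by a linear system.
Back-substitution yields (α₁, α₂) = (3, -3).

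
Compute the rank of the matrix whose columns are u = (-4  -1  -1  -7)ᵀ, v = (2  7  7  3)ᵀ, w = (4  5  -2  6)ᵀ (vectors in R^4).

3

Form the matrix with u, v, w as columns and reduce.
There are 3 pivot columns, so rank = 3.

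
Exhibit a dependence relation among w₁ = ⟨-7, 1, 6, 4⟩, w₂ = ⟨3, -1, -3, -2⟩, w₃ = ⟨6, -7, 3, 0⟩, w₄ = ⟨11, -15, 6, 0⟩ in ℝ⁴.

Solve the homogeneous system with w₁, w₂, w₃, w₄ as columns by row-reducing the coefficient matrix.
The free variable yields coefficients (1, 2, 2, -1) (any nonzero multiple also works).

w₁ + 2w₂ + 2w₃ - w₄ = 0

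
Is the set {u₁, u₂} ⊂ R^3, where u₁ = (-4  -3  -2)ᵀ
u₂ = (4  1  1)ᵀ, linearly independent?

Place the vectors as rows of a 2×3 matrix and reduce to echelon form.
The reduction yields 2 nonzero rows, so the rank is 2.
Since rank = 2 (the number of vectors), the set is linearly independent.

linearly independent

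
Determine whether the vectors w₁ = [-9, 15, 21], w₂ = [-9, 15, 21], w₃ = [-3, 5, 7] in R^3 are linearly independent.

The matrix [w₁|w₂|w₃] has determinant 0.
A zero determinant means the columns are linearly dependent.
Indeed w₁ - w₂ = 0.

linearly dependent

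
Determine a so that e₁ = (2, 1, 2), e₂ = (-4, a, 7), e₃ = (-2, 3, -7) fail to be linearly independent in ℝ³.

a = -54/5

Place the vectors as rows of a 3×3 matrix; dependence ⇔ determinant zero.
Expanding, det = -10*a - 108.
This vanishes exactly when a = -54/5.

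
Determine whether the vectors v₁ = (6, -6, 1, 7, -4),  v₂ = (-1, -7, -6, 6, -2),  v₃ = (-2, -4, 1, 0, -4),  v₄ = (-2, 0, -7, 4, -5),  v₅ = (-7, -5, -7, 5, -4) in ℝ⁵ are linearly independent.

linearly independent

The matrix [v₁|v₂|v₃|v₄|v₅] has determinant -8040.
A nonzero determinant means the columns are linearly independent.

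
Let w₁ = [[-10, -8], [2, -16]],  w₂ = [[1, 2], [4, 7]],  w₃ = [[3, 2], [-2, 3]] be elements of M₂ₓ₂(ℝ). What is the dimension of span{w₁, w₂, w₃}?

Use coordinates relative to {E₁₁, E₁₂, E₂₁, E₂₂}.
Form the matrix with w₁, w₂, w₃ as columns and reduce.
Reduction leaves 2 leading entries, giving rank 2.

2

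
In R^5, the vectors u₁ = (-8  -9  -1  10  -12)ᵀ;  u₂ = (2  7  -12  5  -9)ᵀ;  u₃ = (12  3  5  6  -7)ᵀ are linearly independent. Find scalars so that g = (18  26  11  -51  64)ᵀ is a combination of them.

g = -4u₁ - u₂ - u₃

Set up the augmented matrix [u₁ | u₂ | u₃ | g] and row-reduce.
Row-reducing the augmented matrix gives the unique coefficients (c₁, c₂, c₃) = (-4, -1, -1).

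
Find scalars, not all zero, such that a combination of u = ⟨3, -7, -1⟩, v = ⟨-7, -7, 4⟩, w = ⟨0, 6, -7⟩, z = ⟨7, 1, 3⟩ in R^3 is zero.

Row-reduce the matrix with u, v, w, z as columns; the null space gives the coefficients.
The free variable yields coefficients (0, 1, 1, 1) (any nonzero multiple also works).

v + w + z = 0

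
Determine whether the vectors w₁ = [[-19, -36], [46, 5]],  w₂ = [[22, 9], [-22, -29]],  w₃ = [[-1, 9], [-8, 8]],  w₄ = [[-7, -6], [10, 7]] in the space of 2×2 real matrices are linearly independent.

linearly dependent

Write each element as a coordinate vector in ℝ⁴ using {E₁₁, E₁₂, E₂₁, E₂₂}.
Place the vectors as rows of a 4×4 matrix and reduce to echelon form.
The reduction yields 2 nonzero rows, so the rank is 2.
Since rank 2 < 4, the set is linearly dependent.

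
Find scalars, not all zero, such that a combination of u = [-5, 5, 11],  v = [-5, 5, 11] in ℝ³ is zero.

u - v = 0

Set up α₁u + α₂v = 0 and solve the homogeneous system.
A generator of the null space is (1, -1).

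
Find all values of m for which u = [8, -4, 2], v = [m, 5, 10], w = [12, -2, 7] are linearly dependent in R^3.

m = 20/3

Dependence holds iff the 3×3 matrix [u v w] is singular.
Expanding, det = 24*m - 160.
This vanishes exactly when m = 20/3.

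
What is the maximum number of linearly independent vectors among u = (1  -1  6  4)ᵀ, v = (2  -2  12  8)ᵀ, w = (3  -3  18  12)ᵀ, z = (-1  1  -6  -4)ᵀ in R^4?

1

Put the 4×4 matrix [u|v|w|z] into echelon form.
Reduction leaves 1 leading entry, giving rank 1.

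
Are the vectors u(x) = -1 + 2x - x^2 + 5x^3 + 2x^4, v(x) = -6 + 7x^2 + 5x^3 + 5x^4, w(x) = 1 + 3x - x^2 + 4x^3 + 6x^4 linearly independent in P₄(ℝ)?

linearly independent

Write each element as a coordinate vector in ℝ⁵ using {1, x, …, x^4}.
Place the vectors as rows of a 3×5 matrix and reduce to echelon form.
The reduction yields 3 nonzero rows, so the rank is 3.
Since rank = 3 (the number of vectors), the set is linearly independent.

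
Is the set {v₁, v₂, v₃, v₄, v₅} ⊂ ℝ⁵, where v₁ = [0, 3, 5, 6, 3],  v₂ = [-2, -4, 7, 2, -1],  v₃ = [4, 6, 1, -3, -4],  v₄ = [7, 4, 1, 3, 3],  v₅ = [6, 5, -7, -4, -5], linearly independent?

linearly independent

Row-reduce the matrix whose columns are v₁, v₂, v₃, v₄, v₅.
The reduction yields 5 nonzero rows, so the rank is 5.
Since rank = 5 (the number of vectors), the set is linearly independent.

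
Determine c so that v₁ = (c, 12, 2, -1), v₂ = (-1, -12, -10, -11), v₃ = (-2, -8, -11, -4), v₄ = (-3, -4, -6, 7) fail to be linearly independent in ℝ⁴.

Dependence holds iff the 4×4 matrix [v₁ v₂ v₃ v₄] is singular.
Cofactor expansion gives det = 448*c - 1088.
Setting this to zero gives c = 17/7.

c = 17/7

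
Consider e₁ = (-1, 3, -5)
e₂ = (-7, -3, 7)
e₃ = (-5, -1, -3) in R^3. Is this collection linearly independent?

linearly independent

Row-reduce the matrix whose columns are e₁, e₂, e₃.
The reduction yields 3 nonzero rows, so the rank is 3.
Since rank = 3 (the number of vectors), the set is linearly independent.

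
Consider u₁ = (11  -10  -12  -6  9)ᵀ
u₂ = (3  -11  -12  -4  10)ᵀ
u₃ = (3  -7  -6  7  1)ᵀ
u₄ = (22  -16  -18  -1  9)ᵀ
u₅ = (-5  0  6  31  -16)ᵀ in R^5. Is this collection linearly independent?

Form the 5×5 matrix with these as columns; its determinant is 0.
A zero determinant means the columns are linearly dependent.
Indeed 2u₁ - u₂ + u₃ - u₄ = 0.

linearly dependent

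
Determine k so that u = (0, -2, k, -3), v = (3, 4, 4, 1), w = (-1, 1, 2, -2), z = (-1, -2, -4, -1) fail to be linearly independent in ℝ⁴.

Dependence holds iff the 4×4 matrix [u v w z] is singular.
The determinant works out to -8*k - 76.
Solving -8*k - 76 = 0 yields k = -19/2.

k = -19/2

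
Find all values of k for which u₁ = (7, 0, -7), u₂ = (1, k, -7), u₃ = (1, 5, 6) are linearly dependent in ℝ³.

The set is linearly dependent precisely when det[u₁; u₂; u₃] = 0.
Cofactor expansion gives det = 49*k + 210.
Setting this to zero gives k = -30/7.

k = -30/7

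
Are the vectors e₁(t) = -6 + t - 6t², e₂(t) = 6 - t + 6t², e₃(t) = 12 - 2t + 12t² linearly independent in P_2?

linearly dependent

Write each element as a coordinate vector in ℝ³ using {1, t, t²}.
The matrix [e₁|e₂|e₃] has determinant 0.
A zero determinant means the columns are linearly dependent.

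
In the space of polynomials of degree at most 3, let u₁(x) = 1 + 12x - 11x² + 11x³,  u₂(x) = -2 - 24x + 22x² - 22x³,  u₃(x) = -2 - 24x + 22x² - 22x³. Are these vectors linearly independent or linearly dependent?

linearly dependent

Write each element as a coordinate vector in ℝ⁴ using {1, x, …, x³}.
Place the vectors as rows of a 3×4 matrix and reduce to echelon form.
The reduction yields 1 nonzero row, so the rank is 1.
Since rank 1 < 3, the set is linearly dependent.
Indeed 2u₁ + u₂ = 0.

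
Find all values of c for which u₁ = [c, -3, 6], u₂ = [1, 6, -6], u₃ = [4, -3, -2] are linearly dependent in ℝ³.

c = -16/5

The set is linearly dependent precisely when det[u₁; u₂; u₃] = 0.
The determinant works out to -30*c - 96.
Solving -30*c - 96 = 0 yields c = -16/5.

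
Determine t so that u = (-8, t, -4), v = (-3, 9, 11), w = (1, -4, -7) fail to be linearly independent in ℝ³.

t = 14

Dependence holds iff the 3×3 matrix [u v w] is singular.
The determinant works out to 140 - 10*t.
Solving 140 - 10*t = 0 yields t = 14.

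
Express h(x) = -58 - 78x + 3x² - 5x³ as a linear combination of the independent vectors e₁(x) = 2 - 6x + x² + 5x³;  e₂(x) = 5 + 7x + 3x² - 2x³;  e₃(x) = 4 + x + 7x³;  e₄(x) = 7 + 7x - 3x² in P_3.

Work in coordinates with respect to the standard basis {1, x, …, x³}.
Write h = c₁e₁ + … + c₄e₄ and equate components.
Row-reducing the augmented matrix gives the unique coefficients (c₁, …, c₄) = (3, -4, -4, -4).

h = 3e₁ - 4e₂ - 4e₃ - 4e₄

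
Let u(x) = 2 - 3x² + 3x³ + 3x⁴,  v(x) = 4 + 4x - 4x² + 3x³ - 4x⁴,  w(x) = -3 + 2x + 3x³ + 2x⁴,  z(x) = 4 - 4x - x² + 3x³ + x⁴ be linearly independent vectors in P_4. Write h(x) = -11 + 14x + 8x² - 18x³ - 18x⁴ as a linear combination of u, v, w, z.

h = -3u + v - w - 3z

Identify each element with its coordinate vector in ℝ⁵ via {1, x, …, x⁴}.
Set up the augmented matrix [u | v | w | z | h] and row-reduce.
The system has the unique solution (α₁, …, α₄) = (-3, 1, -1, -3).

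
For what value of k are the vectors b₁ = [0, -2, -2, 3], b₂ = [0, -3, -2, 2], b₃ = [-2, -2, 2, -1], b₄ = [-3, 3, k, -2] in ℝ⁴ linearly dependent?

k = 28/5

The vectors are dependent exactly when the determinant of the matrix with rows b₁, b₂, b₃, b₄ vanishes.
Cofactor expansion gives det = 10*k - 56.
This vanishes exactly when k = 28/5.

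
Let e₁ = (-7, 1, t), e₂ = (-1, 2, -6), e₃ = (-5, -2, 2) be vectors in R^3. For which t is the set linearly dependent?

Dependence holds iff the 3×3 matrix [e₁ e₂ e₃] is singular.
Cofactor expansion gives det = 12*t + 88.
Solving 12*t + 88 = 0 yields t = -22/3.

t = -22/3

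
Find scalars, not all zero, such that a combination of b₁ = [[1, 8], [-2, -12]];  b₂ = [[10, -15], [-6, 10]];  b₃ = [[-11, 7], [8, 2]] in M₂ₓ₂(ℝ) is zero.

b₁ + b₂ + b₃ = 0

Pass to coordinate vectors relative to the basis {E₁₁, E₁₂, E₂₁, E₂₂}.
Solve the homogeneous system with b₁, b₂, b₃ as columns by row-reducing the coefficient matrix.
A generator of the null space is (1, 1, 1).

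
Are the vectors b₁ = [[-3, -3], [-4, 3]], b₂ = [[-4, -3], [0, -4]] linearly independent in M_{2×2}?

linearly independent

Write each element as a coordinate vector in ℝ⁴ using {E₁₁, E₁₂, E₂₁, E₂₂}.
Row-reduce the matrix whose columns are b₁, b₂.
The reduction yields 2 nonzero rows, so the rank is 2.
Since rank = 2 (the number of vectors), the set is linearly independent.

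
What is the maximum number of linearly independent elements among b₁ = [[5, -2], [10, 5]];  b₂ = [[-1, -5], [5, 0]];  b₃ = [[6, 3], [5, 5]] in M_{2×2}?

Use coordinates relative to {E₁₁, E₁₂, E₂₁, E₂₂}.
Row-reduce the 3×4 matrix with these as rows.
There are 2 pivot columns, so rank = 2.

2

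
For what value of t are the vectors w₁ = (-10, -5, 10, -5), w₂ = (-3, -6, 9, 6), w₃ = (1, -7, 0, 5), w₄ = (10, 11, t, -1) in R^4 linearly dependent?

t = -27/2

Dependence holds iff the 4×4 matrix [w₁ w₂ w₃ w₄] is singular.
Cofactor expansion gives det = 360*t + 4860.
This vanishes exactly when t = -27/2.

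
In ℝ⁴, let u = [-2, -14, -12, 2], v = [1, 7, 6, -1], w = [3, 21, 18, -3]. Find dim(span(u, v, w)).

1

Form the matrix with u, v, w as columns and reduce.
The echelon form has 1 nonzero row, so the rank is 1.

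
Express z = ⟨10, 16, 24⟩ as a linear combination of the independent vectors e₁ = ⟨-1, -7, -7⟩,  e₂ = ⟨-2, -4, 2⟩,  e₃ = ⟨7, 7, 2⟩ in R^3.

Since e₁, e₂, e₃ are independent, the coefficients expressing z are uniquely determined by a linear system.
Row-reducing the augmented matrix gives the unique coefficients (α₁, α₂, α₃) = (-2, 3, 2).

z = -2e₁ + 3e₂ + 2e₃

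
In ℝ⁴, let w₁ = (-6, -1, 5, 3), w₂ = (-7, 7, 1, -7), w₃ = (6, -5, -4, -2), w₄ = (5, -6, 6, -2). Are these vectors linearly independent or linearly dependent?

linearly independent

The matrix [w₁|w₂|w₃|w₄] has determinant -3050.
A nonzero determinant means the columns are linearly independent.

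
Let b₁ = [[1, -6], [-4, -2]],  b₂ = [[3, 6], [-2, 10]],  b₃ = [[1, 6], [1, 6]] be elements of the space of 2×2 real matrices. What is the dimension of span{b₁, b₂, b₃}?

dim = 2

Pass to coordinate vectors with respect to the basis {E₁₁, E₁₂, E₂₁, E₂₂}.
Put the 4×3 matrix [b₁|b₂|b₃] into echelon form.
Reduction leaves 2 leading entries, giving rank 2.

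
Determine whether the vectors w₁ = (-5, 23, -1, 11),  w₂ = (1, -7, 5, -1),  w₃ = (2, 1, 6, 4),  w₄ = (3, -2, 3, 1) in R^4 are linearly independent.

Row-reduce the matrix whose columns are w₁, w₂, w₃, w₄.
The reduction yields 3 nonzero rows, so the rank is 3.
Since rank 3 < 4, the set is linearly dependent.
Indeed w₁ + 2w₂ - 3w₃ + 3w₄ = 0.

linearly dependent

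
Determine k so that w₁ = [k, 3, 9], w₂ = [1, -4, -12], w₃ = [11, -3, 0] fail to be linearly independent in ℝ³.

Place the vectors as rows of a 3×3 matrix; dependence ⇔ determinant zero.
Expanding, det = -36*k - 27.
This vanishes exactly when k = -3/4.

k = -3/4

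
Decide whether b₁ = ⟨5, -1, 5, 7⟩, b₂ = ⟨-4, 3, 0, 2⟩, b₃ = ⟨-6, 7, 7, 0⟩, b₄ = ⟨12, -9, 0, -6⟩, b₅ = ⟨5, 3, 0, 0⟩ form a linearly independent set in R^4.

There are 5 vectors in a 4-dimensional space, so they cannot be linearly independent.

linearly dependent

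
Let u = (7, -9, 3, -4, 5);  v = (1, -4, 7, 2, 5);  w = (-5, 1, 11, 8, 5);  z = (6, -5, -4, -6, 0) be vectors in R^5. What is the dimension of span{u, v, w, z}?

2

Apply Gaussian elimination to the matrix whose rows are u, v, w, z.
The echelon form has 2 nonzero rows, so the rank is 2.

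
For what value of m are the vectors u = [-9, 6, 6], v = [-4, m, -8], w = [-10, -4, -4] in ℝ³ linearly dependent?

m = -8

The set is linearly dependent precisely when det[u; v; w] = 0.
Cofactor expansion gives det = 96*m + 768.
This vanishes exactly when m = -8.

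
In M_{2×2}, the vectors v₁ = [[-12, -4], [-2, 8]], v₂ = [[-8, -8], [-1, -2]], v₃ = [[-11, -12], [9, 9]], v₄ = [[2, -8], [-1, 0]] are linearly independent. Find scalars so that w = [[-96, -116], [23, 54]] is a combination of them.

Work in coordinates with respect to the standard basis {E₁₁, E₁₂, E₂₁, E₂₂}.
Set up the augmented matrix [v₁ | v₂ | v₃ | v₄ | w] and row-reduce.
Row-reducing the augmented matrix gives the unique coefficients (a₁, …, a₄) = (3, 3, 4, 4).

w = 3v₁ + 3v₂ + 4v₃ + 4v₄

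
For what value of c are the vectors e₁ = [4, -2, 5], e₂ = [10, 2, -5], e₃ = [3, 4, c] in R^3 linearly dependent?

The vectors are dependent exactly when the determinant of the matrix with rows e₁, e₂, e₃ vanishes.
Cofactor expansion gives det = 28*c + 280.
Setting this to zero gives c = -10.

c = -10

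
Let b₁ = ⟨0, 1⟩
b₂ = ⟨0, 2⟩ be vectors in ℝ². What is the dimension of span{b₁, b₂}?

1

Row-reduce the 2×2 matrix with these as rows.
Exactly 1 pivot survives; hence the rank is 1.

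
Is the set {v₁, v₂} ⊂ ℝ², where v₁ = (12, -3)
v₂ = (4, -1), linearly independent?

Form the 2×2 matrix with these as columns; its determinant is 0.
A zero determinant means the columns are linearly dependent.

linearly dependent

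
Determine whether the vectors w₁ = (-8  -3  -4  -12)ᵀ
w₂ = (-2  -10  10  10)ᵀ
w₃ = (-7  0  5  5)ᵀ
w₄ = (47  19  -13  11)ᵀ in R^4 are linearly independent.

linearly dependent

Row-reduce the matrix whose columns are w₁, w₂, w₃, w₄.
The reduction yields 3 nonzero rows, so the rank is 3.
Since rank 3 < 4, the set is linearly dependent.
Indeed 3w₁ + w₂ + 3w₃ + w₄ = 0.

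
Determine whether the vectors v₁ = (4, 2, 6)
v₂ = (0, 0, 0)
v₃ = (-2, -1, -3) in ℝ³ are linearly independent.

One of the vectors is the zero vector, so the set is linearly dependent.

linearly dependent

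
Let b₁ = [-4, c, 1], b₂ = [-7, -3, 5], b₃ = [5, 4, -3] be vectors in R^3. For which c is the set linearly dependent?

Place the vectors as rows of a 3×3 matrix; dependence ⇔ determinant zero.
Expanding, det = 4*c + 31.
Solving 4*c + 31 = 0 yields c = -31/4.

c = -31/4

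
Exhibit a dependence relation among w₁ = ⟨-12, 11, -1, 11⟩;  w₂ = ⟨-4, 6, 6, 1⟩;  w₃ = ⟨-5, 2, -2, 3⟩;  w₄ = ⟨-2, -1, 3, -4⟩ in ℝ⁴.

Solve the homogeneous system with w₁, w₂, w₃, w₄ as columns by row-reducing the coefficient matrix.
A generator of the null space is (1, -1, -2, 1).

w₁ - w₂ - 2w₃ + w₄ = 0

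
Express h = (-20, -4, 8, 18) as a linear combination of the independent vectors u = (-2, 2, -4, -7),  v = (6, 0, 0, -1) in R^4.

h = -2u - 4v

Set up the augmented matrix [u | v | h] and row-reduce.
Back-substitution yields (c₁, c₂) = (-2, -4).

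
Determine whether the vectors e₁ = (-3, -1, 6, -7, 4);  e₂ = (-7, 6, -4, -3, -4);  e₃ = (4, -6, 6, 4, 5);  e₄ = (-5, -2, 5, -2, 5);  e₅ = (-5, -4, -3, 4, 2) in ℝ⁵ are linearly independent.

linearly independent

Row-reduce the matrix whose columns are e₁, e₂, e₃, e₄, e₅.
The reduction yields 5 nonzero rows, so the rank is 5.
Since rank = 5 (the number of vectors), the set is linearly independent.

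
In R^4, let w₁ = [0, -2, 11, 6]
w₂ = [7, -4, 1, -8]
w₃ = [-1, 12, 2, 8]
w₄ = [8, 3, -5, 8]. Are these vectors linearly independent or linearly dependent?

linearly independent

The matrix [w₁|w₂|w₃|w₄] has determinant 15822.
A nonzero determinant means the columns are linearly independent.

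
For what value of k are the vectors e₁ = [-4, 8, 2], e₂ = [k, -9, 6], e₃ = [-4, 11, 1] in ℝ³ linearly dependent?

k = -18/7

Dependence holds iff the 3×3 matrix [e₁ e₂ e₃] is singular.
Cofactor expansion gives det = 14*k + 36.
Setting this to zero gives k = -18/7.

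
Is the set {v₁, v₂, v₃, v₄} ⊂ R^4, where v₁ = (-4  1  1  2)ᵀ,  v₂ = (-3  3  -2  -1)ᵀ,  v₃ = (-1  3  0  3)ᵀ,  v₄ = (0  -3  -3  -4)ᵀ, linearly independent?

linearly independent

Place the vectors as rows of a 4×4 matrix and reduce to echelon form.
The reduction yields 4 nonzero rows, so the rank is 4.
Since rank = 4 (the number of vectors), the set is linearly independent.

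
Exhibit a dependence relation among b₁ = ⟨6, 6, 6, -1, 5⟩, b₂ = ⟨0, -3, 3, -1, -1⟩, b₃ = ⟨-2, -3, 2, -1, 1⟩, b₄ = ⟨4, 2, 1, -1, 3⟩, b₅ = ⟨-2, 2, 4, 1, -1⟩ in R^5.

b₁ - 2b₄ - b₅ = 0

Set up α₁b₁ + … + α₅b₅ = 0 and solve the homogeneous system.
One solution (up to scaling) is (1, 0, 0, -2, -1).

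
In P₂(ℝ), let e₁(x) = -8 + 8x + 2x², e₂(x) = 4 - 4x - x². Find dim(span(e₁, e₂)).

Pass to coordinate vectors with respect to the basis {1, x, x²}.
Apply Gaussian elimination to the matrix whose rows are e₁, e₂.
There is 1 pivot column, so rank = 1.

1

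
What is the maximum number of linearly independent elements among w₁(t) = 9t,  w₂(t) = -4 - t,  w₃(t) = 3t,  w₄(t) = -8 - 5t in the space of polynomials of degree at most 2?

Represent each element by its coordinate vector in ℝ³.
Apply Gaussian elimination to the matrix whose rows are w₁, w₂, w₃, w₄.
Reduction leaves 2 leading entries, giving rank 2.
(With 4 elements in a 3-dimensional space the rank is at most 3.)

2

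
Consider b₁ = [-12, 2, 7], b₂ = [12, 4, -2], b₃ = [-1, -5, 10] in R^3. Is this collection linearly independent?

linearly independent

The matrix [b₁|b₂|b₃] has determinant -988.
A nonzero determinant means the columns are linearly independent.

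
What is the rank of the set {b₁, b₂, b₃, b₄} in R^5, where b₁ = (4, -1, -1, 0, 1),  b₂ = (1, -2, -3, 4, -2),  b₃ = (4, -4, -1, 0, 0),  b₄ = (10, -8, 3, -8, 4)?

Form the matrix with b₁, b₂, b₃, b₄ as columns and reduce.
The echelon form has 3 nonzero rows, so the rank is 3.

rank 3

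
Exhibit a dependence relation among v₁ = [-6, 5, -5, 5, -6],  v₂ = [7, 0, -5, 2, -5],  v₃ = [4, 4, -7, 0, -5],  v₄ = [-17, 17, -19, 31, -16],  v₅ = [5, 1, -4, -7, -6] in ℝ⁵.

3v₁ + v₂ + v₃ - v₄ - 2v₅ = 0

Row-reduce the matrix with v₁, v₂, v₃, v₄, v₅ as columns; the null space gives the coefficients.
The free variable yields coefficients (3, 1, 1, -1, -2) (any nonzero multiple also works).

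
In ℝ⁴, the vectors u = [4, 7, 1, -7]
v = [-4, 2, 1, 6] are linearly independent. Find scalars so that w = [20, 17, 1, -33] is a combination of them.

w = 3u - 2v

Since u, v are independent, the coefficients expressing w are uniquely determined by a linear system.
Row-reducing the augmented matrix gives the unique coefficients (α₁, α₂) = (3, -2).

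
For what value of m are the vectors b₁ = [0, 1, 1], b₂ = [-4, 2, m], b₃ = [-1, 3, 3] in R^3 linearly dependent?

m = 2

The set is linearly dependent precisely when det[b₁; b₂; b₃] = 0.
Cofactor expansion gives det = 2 - m.
Setting this to zero gives m = 2.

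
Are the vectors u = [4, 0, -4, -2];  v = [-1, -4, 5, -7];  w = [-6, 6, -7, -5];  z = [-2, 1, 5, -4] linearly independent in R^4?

linearly independent

Place the vectors as rows of a 4×4 matrix and reduce to echelon form.
The reduction yields 4 nonzero rows, so the rank is 4.
Since rank = 4 (the number of vectors), the set is linearly independent.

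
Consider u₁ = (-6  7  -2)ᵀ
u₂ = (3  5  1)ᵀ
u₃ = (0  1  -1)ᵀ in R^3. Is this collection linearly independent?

Row-reduce the matrix whose columns are u₁, u₂, u₃.
The reduction yields 3 nonzero rows, so the rank is 3.
Since rank = 3 (the number of vectors), the set is linearly independent.

linearly independent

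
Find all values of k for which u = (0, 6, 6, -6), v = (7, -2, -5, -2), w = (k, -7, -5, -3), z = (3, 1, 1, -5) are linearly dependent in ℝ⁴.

k = 29/6

Place the vectors as rows of a 4×4 matrix; dependence ⇔ determinant zero.
The determinant works out to 72*k - 348.
This vanishes exactly when k = 29/6.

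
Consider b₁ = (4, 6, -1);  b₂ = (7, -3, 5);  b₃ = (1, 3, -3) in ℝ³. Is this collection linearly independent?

linearly independent

Place the vectors as rows of a 3×3 matrix and reduce to echelon form.
The reduction yields 3 nonzero rows, so the rank is 3.
Since rank = 3 (the number of vectors), the set is linearly independent.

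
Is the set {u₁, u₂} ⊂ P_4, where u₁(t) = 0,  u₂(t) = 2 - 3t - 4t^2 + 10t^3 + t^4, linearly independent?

linearly dependent

Take coordinates with respect to the standard basis {1, t, …, t^4}.
One of the vectors is the zero vector, so the set is linearly dependent.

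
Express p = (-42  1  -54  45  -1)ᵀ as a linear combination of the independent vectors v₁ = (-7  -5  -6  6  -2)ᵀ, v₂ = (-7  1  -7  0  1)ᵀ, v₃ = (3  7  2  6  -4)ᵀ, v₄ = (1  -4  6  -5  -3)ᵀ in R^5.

Since v₁, v₂, v₃, v₄ are independent, the coefficients expressing p are uniquely determined by a linear system.
Row-reducing the augmented matrix gives the unique coefficients (a₁, …, a₄) = (4, 2, 1, -3).

p = 4v₁ + 2v₂ + v₃ - 3v₄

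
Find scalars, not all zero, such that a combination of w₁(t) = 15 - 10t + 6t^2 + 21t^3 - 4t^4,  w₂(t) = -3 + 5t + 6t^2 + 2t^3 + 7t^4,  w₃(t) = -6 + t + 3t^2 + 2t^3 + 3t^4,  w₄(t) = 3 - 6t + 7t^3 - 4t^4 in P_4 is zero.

w₁ - 2w₂ + 2w₃ - 3w₄ = 0

Pass to coordinate vectors relative to the basis {1, t, …, t^4}.
Write the vectors as columns of a matrix and find a nonzero vector in its null space.
One solution (up to scaling) is (1, -2, 2, -3).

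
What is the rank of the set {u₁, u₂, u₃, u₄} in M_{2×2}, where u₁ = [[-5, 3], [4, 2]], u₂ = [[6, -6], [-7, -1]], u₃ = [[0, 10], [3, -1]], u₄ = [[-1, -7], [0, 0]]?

Use coordinates relative to {E₁₁, E₁₂, E₂₁, E₂₂}.
Put the 4×4 matrix [u₁|u₂|u₃|u₄] into echelon form.
Exactly 3 pivots survive; hence the rank is 3.

rank 3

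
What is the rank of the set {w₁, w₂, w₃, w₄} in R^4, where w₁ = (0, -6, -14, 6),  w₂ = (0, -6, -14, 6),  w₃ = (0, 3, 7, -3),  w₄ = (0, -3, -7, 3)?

1

Row-reduce the 4×4 matrix with these as rows.
Reduction leaves 1 leading entry, giving rank 1.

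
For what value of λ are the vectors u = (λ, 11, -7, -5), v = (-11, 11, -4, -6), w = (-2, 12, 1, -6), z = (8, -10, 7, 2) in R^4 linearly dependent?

λ = -55/4

Place the vectors as rows of a 4×4 matrix; dependence ⇔ determinant zero.
Expanding, det = -224*λ - 3080.
Setting this to zero gives λ = -55/4.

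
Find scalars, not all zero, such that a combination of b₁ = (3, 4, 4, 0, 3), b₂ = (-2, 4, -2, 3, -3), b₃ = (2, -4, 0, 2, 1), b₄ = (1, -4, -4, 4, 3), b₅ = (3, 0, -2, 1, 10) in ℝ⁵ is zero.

Write the vectors as columns of a matrix and find a nonzero vector in its null space.
One solution (up to scaling) is (1, -1, -2, 2, -1).

b₁ - b₂ - 2b₃ + 2b₄ - b₅ = 0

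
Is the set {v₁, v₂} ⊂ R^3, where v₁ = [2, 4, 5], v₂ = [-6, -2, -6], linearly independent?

Place the vectors as rows of a 2×3 matrix and reduce to echelon form.
The reduction yields 2 nonzero rows, so the rank is 2.
Since rank = 2 (the number of vectors), the set is linearly independent.

linearly independent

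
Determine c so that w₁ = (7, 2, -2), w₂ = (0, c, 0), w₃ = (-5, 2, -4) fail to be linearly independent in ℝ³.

c = 0

Dependence holds iff the 3×3 matrix [w₁ w₂ w₃] is singular.
Cofactor expansion gives det = -38*c.
Solving -38*c = 0 yields c = 0.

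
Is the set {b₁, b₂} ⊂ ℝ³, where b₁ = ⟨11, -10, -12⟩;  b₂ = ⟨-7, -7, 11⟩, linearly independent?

Place the vectors as rows of a 2×3 matrix and reduce to echelon form.
The reduction yields 2 nonzero rows, so the rank is 2.
Since rank = 2 (the number of vectors), the set is linearly independent.

linearly independent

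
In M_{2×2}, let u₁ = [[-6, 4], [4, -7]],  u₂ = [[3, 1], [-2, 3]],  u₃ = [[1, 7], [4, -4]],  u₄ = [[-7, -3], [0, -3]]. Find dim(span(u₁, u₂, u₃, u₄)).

Represent each element by its coordinate vector in ℝ⁴.
Form the matrix with u₁, u₂, u₃, u₄ as columns and reduce.
There are 3 pivot columns, so rank = 3.

3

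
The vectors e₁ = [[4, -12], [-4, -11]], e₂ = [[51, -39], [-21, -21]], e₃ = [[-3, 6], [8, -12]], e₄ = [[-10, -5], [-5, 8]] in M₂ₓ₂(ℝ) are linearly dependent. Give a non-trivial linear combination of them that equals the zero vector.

3e₁ - e₂ - 3e₃ - 3e₄ = 0

Write each element as a vector in ℝ⁴ using {E₁₁, E₁₂, E₂₁, E₂₂}.
Set up α₁e₁ + … + α₄e₄ = 0 and solve the homogeneous system.
A generator of the null space is (3, -1, -3, -3).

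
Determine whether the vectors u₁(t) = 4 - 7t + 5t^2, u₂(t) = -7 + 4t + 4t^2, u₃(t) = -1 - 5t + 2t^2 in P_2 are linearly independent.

Write each element as a coordinate vector in ℝ³ using {1, t, t^2}.
Row-reduce the matrix whose columns are u₁, u₂, u₃.
The reduction yields 3 nonzero rows, so the rank is 3.
Since rank = 3 (the number of vectors), the set is linearly independent.

linearly independent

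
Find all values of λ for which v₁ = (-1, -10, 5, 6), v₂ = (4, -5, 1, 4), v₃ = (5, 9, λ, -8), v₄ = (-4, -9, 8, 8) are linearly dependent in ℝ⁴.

λ = -17/2

The set is linearly dependent precisely when det[v₁; v₂; v₃; v₄] = 0.
Expanding, det = 148*λ + 1258.
Solving 148*λ + 1258 = 0 yields λ = -17/2.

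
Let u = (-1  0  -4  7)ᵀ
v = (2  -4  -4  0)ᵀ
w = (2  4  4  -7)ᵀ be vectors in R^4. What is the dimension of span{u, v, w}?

3

Row-reduce the 3×4 matrix with these as rows.
Exactly 3 pivots survive; hence the rank is 3.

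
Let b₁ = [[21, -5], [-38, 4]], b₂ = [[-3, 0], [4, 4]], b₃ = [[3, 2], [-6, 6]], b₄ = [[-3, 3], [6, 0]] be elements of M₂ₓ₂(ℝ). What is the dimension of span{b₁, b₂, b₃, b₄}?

Pass to coordinate vectors with respect to the basis {E₁₁, E₁₂, E₂₁, E₂₂}.
Apply Gaussian elimination to the matrix whose rows are b₁, b₂, b₃, b₄.
There are 3 pivot columns, so rank = 3.

dim = 3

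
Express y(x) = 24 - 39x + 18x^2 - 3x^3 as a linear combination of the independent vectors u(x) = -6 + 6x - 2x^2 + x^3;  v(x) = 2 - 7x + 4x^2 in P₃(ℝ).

Take coordinate vectors relative to {1, x, …, x^3}.
Write y = a₁u + a₂v and equate components.
Back-substitution yields (a₁, a₂) = (-3, 3).

y = -3u + 3v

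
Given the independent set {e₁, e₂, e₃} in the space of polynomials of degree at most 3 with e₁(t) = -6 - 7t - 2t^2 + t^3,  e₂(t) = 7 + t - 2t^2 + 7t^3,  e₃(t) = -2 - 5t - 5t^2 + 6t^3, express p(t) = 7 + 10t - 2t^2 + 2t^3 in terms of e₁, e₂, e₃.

p = -3e₁ - e₂ + 2e₃

Work in coordinates with respect to the standard basis {1, t, …, t^3}.
Set up the augmented matrix [e₁ | e₂ | e₃ | p] and row-reduce.
Row-reducing the augmented matrix gives the unique coefficients (α₁, α₂, α₃) = (-3, -1, 2).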